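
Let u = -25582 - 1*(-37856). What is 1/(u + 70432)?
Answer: 1/82706 ≈ 1.2091e-5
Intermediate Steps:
u = 12274 (u = -25582 + 37856 = 12274)
1/(u + 70432) = 1/(12274 + 70432) = 1/82706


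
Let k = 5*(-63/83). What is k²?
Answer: 99225/6889 ≈ 14.403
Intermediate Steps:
k = -315/83 (k = 5*(-63*1/83) = 5*(-63/83) = -315/83 ≈ -3.7952)
k² = (-315/83)² = 99225/6889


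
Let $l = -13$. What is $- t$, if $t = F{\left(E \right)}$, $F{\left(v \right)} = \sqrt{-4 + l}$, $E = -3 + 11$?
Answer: $- i \sqrt{17} \approx - 4.1231 i$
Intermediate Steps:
$E = 8$
$F{\left(v \right)} = i \sqrt{17}$ ($F{\left(v \right)} = \sqrt{-4 - 13} = \sqrt{-17} = i \sqrt{17}$)
$t = i \sqrt{17} \approx 4.1231 i$
$- t = - i \sqrt{17}$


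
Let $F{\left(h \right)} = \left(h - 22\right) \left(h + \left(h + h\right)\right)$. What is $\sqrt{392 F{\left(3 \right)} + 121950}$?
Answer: $9 \sqrt{678} \approx 234.35$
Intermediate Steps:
$F{\left(h \right)} = 3 h \left(-22 + h\right)$ ($F{\left(h \right)} = \left(-22 + h\right) \left(h + 2 h\right) = \left(-22 + h\right) 3 h = 3 h \left(-22 + h\right)$)
$\sqrt{392 F{\left(3 \right)} + 121950} = \sqrt{392 \cdot 3 \cdot 3 \left(-22 + 3\right) + 121950} = \sqrt{392 \cdot 3 \cdot 3 \left(-19\right) + 121950} = \sqrt{392 \left(-171\right) + 121950} = \sqrt{-67032 + 121950} = \sqrt{54918} = 9 \sqrt{678}$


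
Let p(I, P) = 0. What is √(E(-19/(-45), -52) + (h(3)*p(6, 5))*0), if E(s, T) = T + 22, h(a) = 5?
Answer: I*√30 ≈ 5.4772*I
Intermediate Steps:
E(s, T) = 22 + T
√(E(-19/(-45), -52) + (h(3)*p(6, 5))*0) = √((22 - 52) + (5*0)*0) = √(-30 + 0*0) = √(-30 + 0) = √(-30) = I*√30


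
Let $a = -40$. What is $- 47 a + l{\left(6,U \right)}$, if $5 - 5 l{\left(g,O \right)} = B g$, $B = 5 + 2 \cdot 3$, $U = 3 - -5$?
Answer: $\frac{9339}{5} \approx 1867.8$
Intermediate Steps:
$U = 8$ ($U = 3 + 5 = 8$)
$B = 11$ ($B = 5 + 6 = 11$)
$l{\left(g,O \right)} = 1 - \frac{11 g}{5}$
$- 47 a + l{\left(6,U \right)} = \left(-47\right) \left(-40\right) + \left(1 - \frac{66}{5}\right) = 1880 + \left(1 - \frac{66}{5}\right) = 1880 - \frac{61}{5} = \frac{9339}{5}$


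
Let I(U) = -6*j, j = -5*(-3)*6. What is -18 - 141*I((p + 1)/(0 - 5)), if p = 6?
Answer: 76122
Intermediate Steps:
j = 90 (j = 15*6 = 90)
I(U) = -540 (I(U) = -6*90 = -540)
-18 - 141*I((p + 1)/(0 - 5)) = -18 - 141*(-540) = -18 + 76140 = 76122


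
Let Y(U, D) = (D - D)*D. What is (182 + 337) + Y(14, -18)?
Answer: 519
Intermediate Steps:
Y(U, D) = 0 (Y(U, D) = 0*D = 0)
(182 + 337) + Y(14, -18) = (182 + 337) + 0 = 519 + 0 = 519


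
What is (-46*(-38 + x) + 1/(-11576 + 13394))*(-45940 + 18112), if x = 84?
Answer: 5947287302/101 ≈ 5.8884e+7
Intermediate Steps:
(-46*(-38 + x) + 1/(-11576 + 13394))*(-45940 + 18112) = (-46*(-38 + 84) + 1/(-11576 + 13394))*(-45940 + 18112) = (-46*46 + 1/1818)*(-27828) = (-2116 + 1/1818)*(-27828) = -3846887/1818*(-27828) = 5947287302/101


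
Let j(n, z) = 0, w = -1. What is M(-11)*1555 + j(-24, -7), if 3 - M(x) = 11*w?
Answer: 21770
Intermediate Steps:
M(x) = 14 (M(x) = 3 - 11*(-1) = 3 - 1*(-11) = 3 + 11 = 14)
M(-11)*1555 + j(-24, -7) = 14*1555 + 0 = 21770 + 0 = 21770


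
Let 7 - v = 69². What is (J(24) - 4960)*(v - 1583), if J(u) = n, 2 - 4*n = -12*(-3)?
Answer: 62970769/2 ≈ 3.1485e+7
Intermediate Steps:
n = -17/2 (n = ½ - (-3)*(-3) = ½ - ¼*36 = ½ - 9 = -17/2 ≈ -8.5000)
v = -4754 (v = 7 - 1*69² = 7 - 1*4761 = 7 - 4761 = -4754)
J(u) = -17/2
(J(24) - 4960)*(v - 1583) = (-17/2 - 4960)*(-4754 - 1583) = -9937/2*(-6337) = 62970769/2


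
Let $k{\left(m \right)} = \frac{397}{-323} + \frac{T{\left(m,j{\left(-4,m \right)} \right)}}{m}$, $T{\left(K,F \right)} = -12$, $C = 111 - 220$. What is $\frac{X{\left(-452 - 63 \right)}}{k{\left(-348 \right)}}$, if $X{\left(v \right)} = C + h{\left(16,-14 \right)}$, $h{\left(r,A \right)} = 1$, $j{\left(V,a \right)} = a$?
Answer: $\frac{168606}{1865} \approx 90.405$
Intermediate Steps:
$C = -109$ ($C = 111 - 220 = -109$)
$X{\left(v \right)} = -108$ ($X{\left(v \right)} = -109 + 1 = -108$)
$k{\left(m \right)} = - \frac{397}{323} - \frac{12}{m}$ ($k{\left(m \right)} = \frac{397}{-323} - \frac{12}{m} = 397 \left(- \frac{1}{323}\right) - \frac{12}{m} = - \frac{397}{323} - \frac{12}{m}$)
$\frac{X{\left(-452 - 63 \right)}}{k{\left(-348 \right)}} = - \frac{108}{- \frac{397}{323} - \frac{12}{-348}} = - \frac{108}{- \frac{397}{323} - - \frac{1}{29}} = - \frac{108}{- \frac{397}{323} + \frac{1}{29}} = - \frac{108}{- \frac{11190}{9367}} = \left(-108\right) \left(- \frac{9367}{11190}\right) = \frac{168606}{1865}$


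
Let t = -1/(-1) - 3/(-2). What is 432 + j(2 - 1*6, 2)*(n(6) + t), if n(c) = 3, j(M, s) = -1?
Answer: 853/2 ≈ 426.50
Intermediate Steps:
t = 5/2 (t = -1*(-1) - 3*(-1/2) = 1 + 3/2 = 5/2 ≈ 2.5000)
432 + j(2 - 1*6, 2)*(n(6) + t) = 432 - (3 + 5/2) = 432 - 1*11/2 = 432 - 11/2 = 853/2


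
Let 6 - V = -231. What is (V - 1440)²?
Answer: 1447209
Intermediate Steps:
V = 237 (V = 6 - 1*(-231) = 6 + 231 = 237)
(V - 1440)² = (237 - 1440)² = (-1203)² = 1447209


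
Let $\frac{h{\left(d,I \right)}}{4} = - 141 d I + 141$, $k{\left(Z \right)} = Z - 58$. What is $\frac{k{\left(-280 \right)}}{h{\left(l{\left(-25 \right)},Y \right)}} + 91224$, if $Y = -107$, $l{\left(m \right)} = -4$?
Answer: $\frac{10984646905}{120414} \approx 91224.0$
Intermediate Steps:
$k{\left(Z \right)} = -58 + Z$ ($k{\left(Z \right)} = Z - 58 = -58 + Z$)
$h{\left(d,I \right)} = 564 - 564 I d$ ($h{\left(d,I \right)} = 4 \left(- 141 d I + 141\right) = 4 \left(- 141 I d + 141\right) = 4 \left(141 - 141 I d\right) = 564 - 564 I d$)
$\frac{k{\left(-280 \right)}}{h{\left(l{\left(-25 \right)},Y \right)}} + 91224 = \frac{-58 - 280}{564 - \left(-60348\right) \left(-4\right)} + 91224 = - \frac{338}{564 - 241392} + 91224 = - \frac{338}{-240828} + 91224 = \left(-338\right) \left(- \frac{1}{240828}\right) + 91224 = \frac{169}{120414} + 91224 = \frac{10984646905}{120414}$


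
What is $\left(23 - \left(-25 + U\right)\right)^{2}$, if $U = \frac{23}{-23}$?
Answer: $2401$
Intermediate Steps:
$U = -1$ ($U = 23 \left(- \frac{1}{23}\right) = -1$)
$\left(23 - \left(-25 + U\right)\right)^{2} = \left(23 + \left(25 - -1\right)\right)^{2} = \left(23 + \left(25 + 1\right)\right)^{2} = \left(23 + 26\right)^{2} = 49^{2} = 2401$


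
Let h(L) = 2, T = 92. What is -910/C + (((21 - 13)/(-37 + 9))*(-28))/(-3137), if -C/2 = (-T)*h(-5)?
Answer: -1428807/577208 ≈ -2.4754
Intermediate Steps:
C = 368 (C = -2*(-1*92)*2 = -(-184)*2 = -2*(-184) = 368)
-910/C + (((21 - 13)/(-37 + 9))*(-28))/(-3137) = -910/368 + (((21 - 13)/(-37 + 9))*(-28))/(-3137) = -910*1/368 + ((8/(-28))*(-28))*(-1/3137) = -455/184 + ((8*(-1/28))*(-28))*(-1/3137) = -455/184 - 2/7*(-28)*(-1/3137) = -455/184 + 8*(-1/3137) = -455/184 - 8/3137 = -1428807/577208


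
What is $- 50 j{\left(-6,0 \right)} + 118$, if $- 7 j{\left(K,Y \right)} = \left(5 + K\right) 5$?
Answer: $\frac{576}{7} \approx 82.286$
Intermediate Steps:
$j{\left(K,Y \right)} = - \frac{25}{7} - \frac{5 K}{7}$ ($j{\left(K,Y \right)} = - \frac{\left(5 + K\right) 5}{7} = - \frac{25 + 5 K}{7} = - \frac{25}{7} - \frac{5 K}{7}$)
$- 50 j{\left(-6,0 \right)} + 118 = - 50 \left(- \frac{25}{7} - - \frac{30}{7}\right) + 118 = - 50 \left(- \frac{25}{7} + \frac{30}{7}\right) + 118 = \left(-50\right) \frac{5}{7} + 118 = - \frac{250}{7} + 118 = \frac{576}{7}$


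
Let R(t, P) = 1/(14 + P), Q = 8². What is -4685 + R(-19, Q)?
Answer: -365429/78 ≈ -4685.0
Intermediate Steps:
Q = 64
-4685 + R(-19, Q) = -4685 + 1/(14 + 64) = -4685 + 1/78 = -365429/78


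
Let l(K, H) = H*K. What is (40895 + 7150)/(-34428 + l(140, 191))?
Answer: -48045/7688 ≈ -6.2494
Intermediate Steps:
(40895 + 7150)/(-34428 + l(140, 191)) = (40895 + 7150)/(-34428 + 191*140) = 48045/(-34428 + 26740) = 48045/(-7688) = 48045*(-1/7688) = -48045/7688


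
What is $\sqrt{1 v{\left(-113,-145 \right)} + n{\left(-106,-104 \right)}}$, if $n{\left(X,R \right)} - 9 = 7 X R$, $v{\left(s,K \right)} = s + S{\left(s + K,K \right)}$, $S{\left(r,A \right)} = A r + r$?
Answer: $2 \sqrt{28554} \approx 337.96$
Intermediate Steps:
$S{\left(r,A \right)} = r + A r$
$v{\left(s,K \right)} = s + \left(1 + K\right) \left(K + s\right)$ ($v{\left(s,K \right)} = s + \left(s + K\right) \left(1 + K\right) = s + \left(K + s\right) \left(1 + K\right) = s + \left(1 + K\right) \left(K + s\right)$)
$n{\left(X,R \right)} = 9 + 7 R X$ ($n{\left(X,R \right)} = 9 + 7 X R = 9 + 7 R X$)
$\sqrt{1 v{\left(-113,-145 \right)} + n{\left(-106,-104 \right)}} = \sqrt{1 \left(-113 + \left(1 - 145\right) \left(-145 - 113\right)\right) + \left(9 + 7 \left(-104\right) \left(-106\right)\right)} = \sqrt{1 \left(-113 - -37152\right) + \left(9 + 77168\right)} = \sqrt{1 \left(-113 + 37152\right) + 77177} = \sqrt{1 \cdot 37039 + 77177} = \sqrt{37039 + 77177} = \sqrt{114216} = 2 \sqrt{28554}$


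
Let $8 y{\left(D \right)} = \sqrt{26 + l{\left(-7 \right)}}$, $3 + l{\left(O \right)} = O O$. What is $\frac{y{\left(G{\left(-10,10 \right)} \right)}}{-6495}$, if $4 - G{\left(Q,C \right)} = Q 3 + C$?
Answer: $- \frac{\sqrt{2}}{8660} \approx -0.0001633$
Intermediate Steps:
$G{\left(Q,C \right)} = 4 - C - 3 Q$ ($G{\left(Q,C \right)} = 4 - \left(Q 3 + C\right) = 4 - \left(3 Q + C\right) = 4 - \left(C + 3 Q\right) = 4 - C - 3 Q$)
$l{\left(O \right)} = -3 + O^{2}$ ($l{\left(O \right)} = -3 + O O = -3 + O^{2}$)
$y{\left(D \right)} = \frac{3 \sqrt{2}}{4}$ ($y{\left(D \right)} = \frac{\sqrt{26 - \left(3 - \left(-7\right)^{2}\right)}}{8} = \frac{\sqrt{26 + \left(-3 + 49\right)}}{8} = \frac{\sqrt{26 + 46}}{8} = \frac{\sqrt{72}}{8} = \frac{6 \sqrt{2}}{8} = \frac{3 \sqrt{2}}{4}$)
$\frac{y{\left(G{\left(-10,10 \right)} \right)}}{-6495} = \frac{\frac{3}{4} \sqrt{2}}{-6495} = \frac{3 \sqrt{2}}{4} \left(- \frac{1}{6495}\right) = - \frac{\sqrt{2}}{8660}$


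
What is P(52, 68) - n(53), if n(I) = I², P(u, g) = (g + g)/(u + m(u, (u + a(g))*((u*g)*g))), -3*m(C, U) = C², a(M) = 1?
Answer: -1789435/637 ≈ -2809.2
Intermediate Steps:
m(C, U) = -C²/3
P(u, g) = 2*g/(u - u²/3) (P(u, g) = (g + g)/(u - u²/3) = (2*g)/(u - u²/3) = 2*g/(u - u²/3))
P(52, 68) - n(53) = -6*68/(52*(-3 + 52)) - 1*53² = -6*68*1/52/49 - 1*2809 = -6*68*1/52*1/49 - 2809 = -102/637 - 2809 = -1789435/637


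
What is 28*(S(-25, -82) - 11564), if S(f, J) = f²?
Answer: -306292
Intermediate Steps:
28*(S(-25, -82) - 11564) = 28*((-25)² - 11564) = 28*(625 - 11564) = 28*(-10939) = -306292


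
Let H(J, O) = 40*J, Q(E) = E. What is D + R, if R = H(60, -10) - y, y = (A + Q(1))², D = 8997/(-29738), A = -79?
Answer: -109563789/29738 ≈ -3684.3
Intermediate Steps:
D = -8997/29738 (D = 8997*(-1/29738) = -8997/29738 ≈ -0.30254)
y = 6084 (y = (-79 + 1)² = (-78)² = 6084)
R = -3684 (R = 40*60 - 1*6084 = 2400 - 6084 = -3684)
D + R = -8997/29738 - 3684 = -109563789/29738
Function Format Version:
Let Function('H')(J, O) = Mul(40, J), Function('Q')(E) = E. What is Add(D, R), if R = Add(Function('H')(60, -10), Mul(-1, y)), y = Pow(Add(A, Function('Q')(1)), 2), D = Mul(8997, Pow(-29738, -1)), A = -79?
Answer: Rational(-109563789, 29738) ≈ -3684.3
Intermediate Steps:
D = Rational(-8997, 29738) (D = Mul(8997, Rational(-1, 29738)) = Rational(-8997, 29738) ≈ -0.30254)
y = 6084 (y = Pow(Add(-79, 1), 2) = Pow(-78, 2) = 6084)
R = -3684 (R = Add(Mul(40, 60), Mul(-1, 6084)) = Add(2400, -6084) = -3684)
Add(D, R) = Add(Rational(-8997, 29738), -3684) = Rational(-109563789, 29738)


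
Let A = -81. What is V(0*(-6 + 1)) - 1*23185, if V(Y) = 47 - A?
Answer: -23057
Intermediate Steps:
V(Y) = 128 (V(Y) = 47 - 1*(-81) = 47 + 81 = 128)
V(0*(-6 + 1)) - 1*23185 = 128 - 1*23185 = 128 - 23185 = -23057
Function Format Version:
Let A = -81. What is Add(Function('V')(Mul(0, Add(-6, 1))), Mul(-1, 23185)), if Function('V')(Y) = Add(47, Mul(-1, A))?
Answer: -23057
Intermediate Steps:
Function('V')(Y) = 128 (Function('V')(Y) = Add(47, Mul(-1, -81)) = Add(47, 81) = 128)
Add(Function('V')(Mul(0, Add(-6, 1))), Mul(-1, 23185)) = Add(128, Mul(-1, 23185)) = Add(128, -23185) = -23057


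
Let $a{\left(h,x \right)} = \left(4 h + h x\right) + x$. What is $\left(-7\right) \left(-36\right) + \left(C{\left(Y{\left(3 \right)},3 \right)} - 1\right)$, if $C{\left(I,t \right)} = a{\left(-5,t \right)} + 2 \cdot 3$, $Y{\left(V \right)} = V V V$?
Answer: $225$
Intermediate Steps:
$a{\left(h,x \right)} = x + 4 h + h x$
$Y{\left(V \right)} = V^{3}$ ($Y{\left(V \right)} = V^{2} V = V^{3}$)
$C{\left(I,t \right)} = -14 - 4 t$ ($C{\left(I,t \right)} = \left(t + 4 \left(-5\right) - 5 t\right) + 2 \cdot 3 = \left(t - 20 - 5 t\right) + 6 = \left(-20 - 4 t\right) + 6 = -14 - 4 t$)
$\left(-7\right) \left(-36\right) + \left(C{\left(Y{\left(3 \right)},3 \right)} - 1\right) = \left(-7\right) \left(-36\right) - 27 = 252 - 27 = 225$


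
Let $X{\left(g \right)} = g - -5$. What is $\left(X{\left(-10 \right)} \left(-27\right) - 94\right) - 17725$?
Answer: $-17684$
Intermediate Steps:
$X{\left(g \right)} = 5 + g$ ($X{\left(g \right)} = g + 5 = 5 + g$)
$\left(X{\left(-10 \right)} \left(-27\right) - 94\right) - 17725 = \left(\left(5 - 10\right) \left(-27\right) - 94\right) - 17725 = \left(\left(-5\right) \left(-27\right) - 94\right) - 17725 = \left(135 - 94\right) - 17725 = 41 - 17725 = -17684$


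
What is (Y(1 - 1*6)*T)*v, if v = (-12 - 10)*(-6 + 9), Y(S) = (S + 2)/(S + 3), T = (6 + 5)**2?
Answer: -11979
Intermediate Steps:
T = 121 (T = 11**2 = 121)
Y(S) = (2 + S)/(3 + S)
v = -66 (v = -22*3 = -66)
(Y(1 - 1*6)*T)*v = (((2 + (1 - 1*6))/(3 + (1 - 1*6)))*121)*(-66) = (((2 + (1 - 6))/(3 + (1 - 6)))*121)*(-66) = (((2 - 5)/(3 - 5))*121)*(-66) = ((-3/(-2))*121)*(-66) = (-1/2*(-3)*121)*(-66) = ((3/2)*121)*(-66) = (363/2)*(-66) = -11979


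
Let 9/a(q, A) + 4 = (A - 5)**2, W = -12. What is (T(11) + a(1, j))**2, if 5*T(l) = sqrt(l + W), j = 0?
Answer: 176/1225 + 6*I/35 ≈ 0.14367 + 0.17143*I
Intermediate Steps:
a(q, A) = 9/(-4 + (-5 + A)**2) (a(q, A) = 9/(-4 + (A - 5)**2) = 9/(-4 + (-5 + A)**2))
T(l) = sqrt(-12 + l)/5 (T(l) = sqrt(l - 12)/5 = sqrt(-12 + l)/5)
(T(11) + a(1, j))**2 = (sqrt(-12 + 11)/5 + 9/(-4 + (-5 + 0)**2))**2 = (sqrt(-1)/5 + 9/(-4 + (-5)**2))**2 = (I/5 + 9/(-4 + 25))**2 = (I/5 + 9/21)**2 = (I/5 + 9*(1/21))**2 = (I/5 + 3/7)**2 = (3/7 + I/5)**2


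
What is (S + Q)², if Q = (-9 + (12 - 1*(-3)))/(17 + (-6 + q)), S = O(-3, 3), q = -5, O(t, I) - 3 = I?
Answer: 49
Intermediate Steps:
O(t, I) = 3 + I
S = 6 (S = 3 + 3 = 6)
Q = 1 (Q = (-9 + (12 - 1*(-3)))/(17 + (-6 - 5)) = (-9 + (12 + 3))/(17 - 11) = (-9 + 15)/6 = 6*(⅙) = 1)
(S + Q)² = (6 + 1)² = 7² = 49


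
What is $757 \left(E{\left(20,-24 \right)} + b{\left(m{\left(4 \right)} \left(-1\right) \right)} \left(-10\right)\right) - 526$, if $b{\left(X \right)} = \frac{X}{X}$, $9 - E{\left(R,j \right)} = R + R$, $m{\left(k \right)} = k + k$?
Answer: $-31563$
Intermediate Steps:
$m{\left(k \right)} = 2 k$
$E{\left(R,j \right)} = 9 - 2 R$ ($E{\left(R,j \right)} = 9 - \left(R + R\right) = 9 - 2 R$)
$b{\left(X \right)} = 1$
$757 \left(E{\left(20,-24 \right)} + b{\left(m{\left(4 \right)} \left(-1\right) \right)} \left(-10\right)\right) - 526 = 757 \left(\left(9 - 40\right) + 1 \left(-10\right)\right) - 526 = 757 \left(\left(9 - 40\right) - 10\right) + \left(-679 + 153\right) = 757 \left(-31 - 10\right) - 526 = 757 \left(-41\right) - 526 = -31037 - 526 = -31563$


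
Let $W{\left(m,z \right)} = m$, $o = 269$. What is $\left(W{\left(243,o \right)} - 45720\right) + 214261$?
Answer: $168784$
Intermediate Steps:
$\left(W{\left(243,o \right)} - 45720\right) + 214261 = \left(243 - 45720\right) + 214261 = -45477 + 214261 = 168784$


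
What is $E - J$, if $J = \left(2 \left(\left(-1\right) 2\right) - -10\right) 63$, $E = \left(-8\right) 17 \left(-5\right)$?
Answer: $302$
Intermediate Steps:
$E = 680$ ($E = \left(-136\right) \left(-5\right) = 680$)
$J = 378$ ($J = \left(2 \left(-2\right) + 10\right) 63 = \left(-4 + 10\right) 63 = 6 \cdot 63 = 378$)
$E - J = 680 - 378 = 302$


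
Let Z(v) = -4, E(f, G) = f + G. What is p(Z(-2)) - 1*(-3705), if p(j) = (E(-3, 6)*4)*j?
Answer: 3657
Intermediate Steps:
E(f, G) = G + f
p(j) = 12*j (p(j) = ((6 - 3)*4)*j = (3*4)*j = 12*j)
p(Z(-2)) - 1*(-3705) = 12*(-4) - 1*(-3705) = -48 + 3705 = 3657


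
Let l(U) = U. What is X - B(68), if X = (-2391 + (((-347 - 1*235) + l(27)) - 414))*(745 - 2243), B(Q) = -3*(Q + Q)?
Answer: 5033688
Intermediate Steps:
B(Q) = -6*Q
X = 5033280 (X = (-2391 + (((-347 - 1*235) + 27) - 414))*(745 - 2243) = (-2391 + (((-347 - 235) + 27) - 414))*(-1498) = (-2391 + ((-582 + 27) - 414))*(-1498) = (-2391 + (-555 - 414))*(-1498) = (-2391 - 969)*(-1498) = -3360*(-1498) = 5033280)
X - B(68) = 5033280 - (-6)*68 = 5033280 - 1*(-408) = 5033280 + 408 = 5033688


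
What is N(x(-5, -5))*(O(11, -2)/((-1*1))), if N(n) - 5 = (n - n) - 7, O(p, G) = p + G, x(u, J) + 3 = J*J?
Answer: 18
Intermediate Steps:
x(u, J) = -3 + J² (x(u, J) = -3 + J*J = -3 + J²)
O(p, G) = G + p
N(n) = -2 (N(n) = 5 + ((n - n) - 7) = 5 + (0 - 7) = 5 - 7 = -2)
N(x(-5, -5))*(O(11, -2)/((-1*1))) = -2*(-2 + 11)/((-1*1)) = -18/(-1) = -18*(-1) = -2*(-9) = 18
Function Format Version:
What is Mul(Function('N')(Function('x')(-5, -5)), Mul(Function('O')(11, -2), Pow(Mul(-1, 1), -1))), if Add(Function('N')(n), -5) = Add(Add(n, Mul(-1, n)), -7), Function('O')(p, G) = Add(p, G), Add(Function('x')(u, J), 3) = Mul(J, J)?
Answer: 18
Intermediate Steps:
Function('x')(u, J) = Add(-3, Pow(J, 2)) (Function('x')(u, J) = Add(-3, Mul(J, J)) = Add(-3, Pow(J, 2)))
Function('O')(p, G) = Add(G, p)
Function('N')(n) = -2 (Function('N')(n) = Add(5, Add(Add(n, Mul(-1, n)), -7)) = Add(5, Add(0, -7)) = Add(5, -7) = -2)
Mul(Function('N')(Function('x')(-5, -5)), Mul(Function('O')(11, -2), Pow(Mul(-1, 1), -1))) = Mul(-2, Mul(Add(-2, 11), Pow(Mul(-1, 1), -1))) = Mul(-2, Mul(9, Pow(-1, -1))) = Mul(-2, Mul(9, -1)) = Mul(-2, -9) = 18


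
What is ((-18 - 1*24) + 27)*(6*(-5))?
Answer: 450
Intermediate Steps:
((-18 - 1*24) + 27)*(6*(-5)) = ((-18 - 24) + 27)*(-30) = (-42 + 27)*(-30) = -15*(-30) = 450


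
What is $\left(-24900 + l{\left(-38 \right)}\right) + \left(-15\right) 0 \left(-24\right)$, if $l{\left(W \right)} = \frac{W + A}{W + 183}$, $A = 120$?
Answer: $- \frac{3610418}{145} \approx -24899.0$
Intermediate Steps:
$l{\left(W \right)} = \frac{120 + W}{183 + W}$ ($l{\left(W \right)} = \frac{W + 120}{W + 183} = \frac{120 + W}{183 + W}$)
$\left(-24900 + l{\left(-38 \right)}\right) + \left(-15\right) 0 \left(-24\right) = \left(-24900 + \frac{120 - 38}{183 - 38}\right) + \left(-15\right) 0 \left(-24\right) = \left(-24900 + \frac{1}{145} \cdot 82\right) + 0 \left(-24\right) = \left(-24900 + \frac{1}{145} \cdot 82\right) + 0 = \left(-24900 + \frac{82}{145}\right) + 0 = - \frac{3610418}{145} + 0 = - \frac{3610418}{145}$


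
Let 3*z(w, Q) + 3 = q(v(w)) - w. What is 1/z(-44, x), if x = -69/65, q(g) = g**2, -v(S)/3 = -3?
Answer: 3/122 ≈ 0.024590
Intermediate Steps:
v(S) = 9 (v(S) = -3*(-3) = 9)
x = -69/65 (x = -69*1/65 = -69/65 ≈ -1.0615)
z(w, Q) = 26 - w/3 (z(w, Q) = -1 + (9**2 - w)/3 = -1 + (81 - w)/3 = -1 + (27 - w/3) = 26 - w/3)
1/z(-44, x) = 1/(26 - 1/3*(-44)) = 1/(26 + 44/3) = 1/(122/3) = 3/122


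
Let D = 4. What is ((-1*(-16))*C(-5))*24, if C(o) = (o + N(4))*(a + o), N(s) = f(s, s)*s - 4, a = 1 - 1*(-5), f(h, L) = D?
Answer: 2688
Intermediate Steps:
f(h, L) = 4
a = 6 (a = 1 + 5 = 6)
N(s) = -4 + 4*s (N(s) = 4*s - 4 = -4 + 4*s)
C(o) = (6 + o)*(12 + o) (C(o) = (o + (-4 + 4*4))*(6 + o) = (o + (-4 + 16))*(6 + o) = (o + 12)*(6 + o) = (12 + o)*(6 + o) = (6 + o)*(12 + o))
((-1*(-16))*C(-5))*24 = ((-1*(-16))*(72 + (-5)² + 18*(-5)))*24 = (16*(72 + 25 - 90))*24 = (16*7)*24 = 112*24 = 2688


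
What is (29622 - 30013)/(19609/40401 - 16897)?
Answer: 929223/40155064 ≈ 0.023141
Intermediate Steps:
(29622 - 30013)/(19609/40401 - 16897) = -391/(19609*(1/40401) - 16897) = -391/(19609/40401 - 16897) = -391/(-682636088/40401) = -391*(-40401/682636088) = 929223/40155064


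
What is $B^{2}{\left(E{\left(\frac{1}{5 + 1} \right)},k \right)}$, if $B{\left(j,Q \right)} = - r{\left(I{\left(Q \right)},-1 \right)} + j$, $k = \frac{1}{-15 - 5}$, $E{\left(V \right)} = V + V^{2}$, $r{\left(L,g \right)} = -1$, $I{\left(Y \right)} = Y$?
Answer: $\frac{1849}{1296} \approx 1.4267$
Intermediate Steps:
$k = - \frac{1}{20}$ ($k = \frac{1}{-20} = - \frac{1}{20} \approx -0.05$)
$B{\left(j,Q \right)} = 1 + j$ ($B{\left(j,Q \right)} = \left(-1\right) \left(-1\right) + j = 1 + j$)
$B^{2}{\left(E{\left(\frac{1}{5 + 1} \right)},k \right)} = \left(1 + \frac{1 + \frac{1}{5 + 1}}{5 + 1}\right)^{2} = \left(1 + \frac{1 + \frac{1}{6}}{6}\right)^{2} = \left(1 + \frac{1}{6} \cdot \frac{7}{6}\right)^{2} = \left(1 + \frac{7}{36}\right)^{2} = \left(\frac{43}{36}\right)^{2} = \frac{1849}{1296}$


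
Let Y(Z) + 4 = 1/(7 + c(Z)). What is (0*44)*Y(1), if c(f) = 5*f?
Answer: 0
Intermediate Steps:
Y(Z) = -4 + 1/(7 + 5*Z)
(0*44)*Y(1) = (0*44)*((-27 - 20*1)/(7 + 5*1)) = 0*((-27 - 20)/(7 + 5)) = 0*(-47/12) = 0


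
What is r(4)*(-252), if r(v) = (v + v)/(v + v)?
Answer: -252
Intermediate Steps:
r(v) = 1 (r(v) = (2*v)/((2*v)) = (2*v)*(1/(2*v)) = 1)
r(4)*(-252) = 1*(-252) = -252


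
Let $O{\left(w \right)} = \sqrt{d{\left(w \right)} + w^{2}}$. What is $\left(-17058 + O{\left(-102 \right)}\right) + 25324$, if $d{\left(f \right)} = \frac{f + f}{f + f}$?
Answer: $8266 + \sqrt{10405} \approx 8368.0$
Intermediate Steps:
$d{\left(f \right)} = 1$ ($d{\left(f \right)} = \frac{2 f}{2 f} = 2 f \frac{1}{2 f} = 1$)
$O{\left(w \right)} = \sqrt{1 + w^{2}}$
$\left(-17058 + O{\left(-102 \right)}\right) + 25324 = \left(-17058 + \sqrt{1 + \left(-102\right)^{2}}\right) + 25324 = \left(-17058 + \sqrt{1 + 10404}\right) + 25324 = \left(-17058 + \sqrt{10405}\right) + 25324 = 8266 + \sqrt{10405}$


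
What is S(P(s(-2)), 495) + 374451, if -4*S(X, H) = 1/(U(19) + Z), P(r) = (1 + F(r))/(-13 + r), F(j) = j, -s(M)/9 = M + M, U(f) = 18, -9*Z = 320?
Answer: 236653041/632 ≈ 3.7445e+5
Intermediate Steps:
Z = -320/9 (Z = -⅑*320 = -320/9 ≈ -35.556)
s(M) = -18*M (s(M) = -9*(M + M) = -18*M)
P(r) = (1 + r)/(-13 + r)
S(X, H) = 9/632 (S(X, H) = -1/(4*(18 - 320/9)) = -1/(4*(-158/9)) = -¼*(-9/158) = 9/632)
S(P(s(-2)), 495) + 374451 = 9/632 + 374451 = 236653041/632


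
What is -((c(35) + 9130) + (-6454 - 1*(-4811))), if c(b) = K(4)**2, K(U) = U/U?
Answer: -7488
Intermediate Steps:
K(U) = 1
c(b) = 1 (c(b) = 1**2 = 1)
-((c(35) + 9130) + (-6454 - 1*(-4811))) = -((1 + 9130) + (-6454 - 1*(-4811))) = -(9131 + (-6454 + 4811)) = -(9131 - 1643) = -1*7488 = -7488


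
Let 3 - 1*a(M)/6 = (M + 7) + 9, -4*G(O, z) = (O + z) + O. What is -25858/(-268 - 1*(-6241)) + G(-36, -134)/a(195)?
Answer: -7239643/1656512 ≈ -4.3704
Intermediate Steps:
G(O, z) = -O/2 - z/4 (G(O, z) = -((O + z) + O)/4 = -(z + 2*O)/4 = -O/2 - z/4)
a(M) = -78 - 6*M (a(M) = 18 - 6*((M + 7) + 9) = 18 - 6*((7 + M) + 9) = 18 - 6*(16 + M) = 18 + (-96 - 6*M) = -78 - 6*M)
-25858/(-268 - 1*(-6241)) + G(-36, -134)/a(195) = -25858/(-268 - 1*(-6241)) + (-1/2*(-36) - 1/4*(-134))/(-78 - 6*195) = -25858/(-268 + 6241) + (18 + 67/2)/(-78 - 1170) = -25858/5973 + (103/2)/(-1248) = -25858*1/5973 + (103/2)*(-1/1248) = -25858/5973 - 103/2496 = -7239643/1656512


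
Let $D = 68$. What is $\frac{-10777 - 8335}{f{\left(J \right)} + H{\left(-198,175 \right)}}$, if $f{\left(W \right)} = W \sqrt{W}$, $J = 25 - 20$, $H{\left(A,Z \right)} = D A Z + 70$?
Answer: $\frac{9006071312}{1110269715355} + \frac{19112 \sqrt{5}}{1110269715355} \approx 0.0081116$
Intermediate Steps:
$H{\left(A,Z \right)} = 70 + 68 A Z$ ($H{\left(A,Z \right)} = 68 A Z + 70 = 70 + 68 A Z$)
$J = 5$ ($J = 25 - 20 = 5$)
$f{\left(W \right)} = W^{\frac{3}{2}}$
$\frac{-10777 - 8335}{f{\left(J \right)} + H{\left(-198,175 \right)}} = \frac{-10777 - 8335}{5^{\frac{3}{2}} + \left(70 + 68 \left(-198\right) 175\right)} = - \frac{19112}{5 \sqrt{5} + \left(70 - 2356200\right)} = - \frac{19112}{5 \sqrt{5} - 2356130} = - \frac{19112}{-2356130 + 5 \sqrt{5}}$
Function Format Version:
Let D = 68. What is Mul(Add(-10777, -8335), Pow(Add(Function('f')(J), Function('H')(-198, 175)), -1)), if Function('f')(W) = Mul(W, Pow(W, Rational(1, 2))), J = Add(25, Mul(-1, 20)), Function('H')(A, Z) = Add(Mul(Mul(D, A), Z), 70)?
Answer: Add(Rational(9006071312, 1110269715355), Mul(Rational(19112, 1110269715355), Pow(5, Rational(1, 2)))) ≈ 0.0081116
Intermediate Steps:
Function('H')(A, Z) = Add(70, Mul(68, A, Z)) (Function('H')(A, Z) = Add(Mul(Mul(68, A), Z), 70) = Add(Mul(68, A, Z), 70) = Add(70, Mul(68, A, Z)))
J = 5 (J = Add(25, -20) = 5)
Function('f')(W) = Pow(W, Rational(3, 2))
Mul(Add(-10777, -8335), Pow(Add(Function('f')(J), Function('H')(-198, 175)), -1)) = Mul(Add(-10777, -8335), Pow(Add(Pow(5, Rational(3, 2)), Add(70, Mul(68, -198, 175))), -1)) = Mul(-19112, Pow(Add(Mul(5, Pow(5, Rational(1, 2))), Add(70, -2356200)), -1)) = Mul(-19112, Pow(Add(Mul(5, Pow(5, Rational(1, 2))), -2356130), -1)) = Mul(-19112, Pow(Add(-2356130, Mul(5, Pow(5, Rational(1, 2)))), -1))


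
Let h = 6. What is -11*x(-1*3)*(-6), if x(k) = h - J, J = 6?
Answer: 0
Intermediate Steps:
x(k) = 0 (x(k) = 6 - 1*6 = 6 - 6 = 0)
-11*x(-1*3)*(-6) = -11*0*(-6) = 0*(-6) = 0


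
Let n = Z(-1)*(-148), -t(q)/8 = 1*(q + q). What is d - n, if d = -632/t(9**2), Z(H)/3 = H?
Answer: -71849/162 ≈ -443.51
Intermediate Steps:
Z(H) = 3*H
t(q) = -16*q (t(q) = -8*(q + q) = -8*2*q = -16*q)
n = 444 (n = (3*(-1))*(-148) = -3*(-148) = 444)
d = 79/162 (d = -632/((-16*9**2)) = -632/((-16*81)) = -632/(-1296) = -632*(-1/1296) = 79/162 ≈ 0.48765)
d - n = 79/162 - 1*444 = 79/162 - 444 = -71849/162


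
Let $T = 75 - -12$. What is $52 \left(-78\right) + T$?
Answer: $-3969$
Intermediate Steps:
$T = 87$ ($T = 75 + 12 = 87$)
$52 \left(-78\right) + T = 52 \left(-78\right) + 87 = -4056 + 87 = -3969$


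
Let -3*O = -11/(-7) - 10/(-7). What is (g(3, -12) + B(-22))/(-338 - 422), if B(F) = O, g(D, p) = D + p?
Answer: 1/76 ≈ 0.013158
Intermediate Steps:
O = -1 (O = -(-11/(-7) - 10/(-7))/3 = -(-11*(-⅐) - 10*(-⅐))/3 = -(11/7 + 10/7)/3 = -⅓*3 = -1)
B(F) = -1
(g(3, -12) + B(-22))/(-338 - 422) = ((3 - 12) - 1)/(-338 - 422) = (-9 - 1)/(-760) = -10*(-1/760) = 1/76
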